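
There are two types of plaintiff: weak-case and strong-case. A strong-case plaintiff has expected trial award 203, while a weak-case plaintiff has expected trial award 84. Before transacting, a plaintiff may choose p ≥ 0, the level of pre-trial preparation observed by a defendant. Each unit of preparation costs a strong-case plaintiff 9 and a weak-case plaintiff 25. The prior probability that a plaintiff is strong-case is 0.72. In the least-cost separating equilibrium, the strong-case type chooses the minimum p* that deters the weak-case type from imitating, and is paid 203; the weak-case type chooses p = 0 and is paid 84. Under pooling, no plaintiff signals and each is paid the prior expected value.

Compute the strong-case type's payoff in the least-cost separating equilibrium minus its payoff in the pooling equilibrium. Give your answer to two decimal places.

Least-cost separating signal: p* solves 84 = 203 − 25·p*, so p* = (203 − 84)/25 = 4.76.
Strong-case type's separating payoff: 203 − 9 × p* = 203 − 9 × (203 − 84)/25 = 203 − 1071/25 = 160.16.
Pooling payoff: 0.72 × 203 + 0.28 × 84 = 169.68.
Difference: 160.16 − 169.68 = -9.52.
The strong-case type would prefer the pooling outcome.

-9.52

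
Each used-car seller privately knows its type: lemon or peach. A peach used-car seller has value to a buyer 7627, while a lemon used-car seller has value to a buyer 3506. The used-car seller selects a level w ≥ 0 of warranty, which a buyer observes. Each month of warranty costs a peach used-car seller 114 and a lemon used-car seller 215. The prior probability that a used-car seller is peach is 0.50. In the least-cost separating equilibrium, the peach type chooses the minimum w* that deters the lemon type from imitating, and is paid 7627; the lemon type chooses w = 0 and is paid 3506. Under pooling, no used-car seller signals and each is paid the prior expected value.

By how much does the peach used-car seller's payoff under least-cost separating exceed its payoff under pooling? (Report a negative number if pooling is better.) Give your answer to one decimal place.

Least-cost separating signal: w* solves 3506 = 7627 − 215·w*, so w* = (7627 − 3506)/215 ≈ 19.1674.
Peach type's separating payoff: 7627 − 114 × w* = 7627 − 114 × (7627 − 3506)/215 = 7627 − 469794/215 ≈ 5441.912.
Pooling payoff: 0.50 × 7627 + 0.50 × 3506 = 5566.5.
Difference: 5441.912 − 5566.5 = -124.588, i.e. -124.6 to one decimal place.
The peach type would prefer the pooling outcome.

-124.6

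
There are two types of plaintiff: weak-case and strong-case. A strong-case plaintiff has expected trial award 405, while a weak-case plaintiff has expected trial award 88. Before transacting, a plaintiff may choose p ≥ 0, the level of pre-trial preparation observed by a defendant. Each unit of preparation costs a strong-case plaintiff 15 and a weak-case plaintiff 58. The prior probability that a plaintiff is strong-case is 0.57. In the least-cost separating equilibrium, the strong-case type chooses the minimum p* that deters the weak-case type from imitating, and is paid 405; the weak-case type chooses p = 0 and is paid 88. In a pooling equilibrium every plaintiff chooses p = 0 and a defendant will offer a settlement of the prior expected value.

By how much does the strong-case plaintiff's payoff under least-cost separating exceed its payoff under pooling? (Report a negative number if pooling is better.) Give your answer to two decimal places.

Least-cost separating signal: p* solves 88 = 405 − 58·p*, so p* = (405 − 88)/58 ≈ 5.4655.
Strong-case type's separating payoff: 405 − 15 × p* = 405 − 15 × (405 − 88)/58 = 405 − 4755/58 ≈ 323.0172.
Pooling payoff: 0.57 × 405 + 0.43 × 88 = 268.69.
Difference: 323.0172 − 268.69 = 54.3272, i.e. 54.33 to two decimal places.
The strong-case type prefers to separate.

54.33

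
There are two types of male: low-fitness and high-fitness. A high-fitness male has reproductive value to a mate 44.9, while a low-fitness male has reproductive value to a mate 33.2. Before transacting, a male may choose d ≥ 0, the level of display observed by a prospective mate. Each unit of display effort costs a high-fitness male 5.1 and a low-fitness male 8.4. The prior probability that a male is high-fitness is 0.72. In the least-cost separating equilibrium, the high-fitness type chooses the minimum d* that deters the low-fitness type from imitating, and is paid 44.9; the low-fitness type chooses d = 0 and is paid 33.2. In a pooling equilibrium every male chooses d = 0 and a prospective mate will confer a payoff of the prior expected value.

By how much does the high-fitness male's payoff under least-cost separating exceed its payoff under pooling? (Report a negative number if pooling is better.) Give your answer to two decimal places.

-3.83

Least-cost separating signal: d* solves 33.2 = 44.9 − 8.4·d*, so d* = (44.9 − 33.2)/8.4 ≈ 1.3929.
High-fitness type's separating payoff: 44.9 − 5.1 × d* = 44.9 − 5.1 × (44.9 − 33.2)/8.4 = 44.9 − 59.67/8.4 ≈ 37.7964.
Pooling payoff: 0.72 × 44.9 + 0.28 × 33.2 = 41.624.
Difference: 37.7964 − 41.624 = -3.8276, i.e. -3.83 to two decimal places.
The high-fitness type would prefer the pooling outcome.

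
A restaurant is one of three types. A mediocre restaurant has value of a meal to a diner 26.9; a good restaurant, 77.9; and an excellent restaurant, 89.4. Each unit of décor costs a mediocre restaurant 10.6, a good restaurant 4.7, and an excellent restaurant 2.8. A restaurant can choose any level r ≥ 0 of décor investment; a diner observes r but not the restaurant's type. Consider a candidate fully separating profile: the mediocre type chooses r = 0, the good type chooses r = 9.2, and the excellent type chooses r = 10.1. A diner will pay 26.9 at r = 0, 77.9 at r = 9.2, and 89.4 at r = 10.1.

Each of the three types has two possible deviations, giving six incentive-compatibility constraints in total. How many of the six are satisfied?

5

Mediocre (own payoff 26.9): to r=9.2 gives 77.9 − 10.6×9.2 = -19.62 → no gain ✓; to r=10.1 gives 89.4 − 10.6×10.1 = -17.66 → no gain ✓.
Good (own payoff 77.9 − 4.7×9.2 = 34.66): to r=0 gives 26.9 → no gain ✓; to r=10.1 gives 89.4 − 4.7×10.1 = 41.93 → profitable ✗.
Excellent (own payoff 89.4 − 2.8×10.1 = 61.12): to r=0 gives 26.9 → no gain ✓; to r=9.2 gives 77.9 − 2.8×9.2 = 52.14 → no gain ✓.
5 of the 6 constraints hold; not an equilibrium.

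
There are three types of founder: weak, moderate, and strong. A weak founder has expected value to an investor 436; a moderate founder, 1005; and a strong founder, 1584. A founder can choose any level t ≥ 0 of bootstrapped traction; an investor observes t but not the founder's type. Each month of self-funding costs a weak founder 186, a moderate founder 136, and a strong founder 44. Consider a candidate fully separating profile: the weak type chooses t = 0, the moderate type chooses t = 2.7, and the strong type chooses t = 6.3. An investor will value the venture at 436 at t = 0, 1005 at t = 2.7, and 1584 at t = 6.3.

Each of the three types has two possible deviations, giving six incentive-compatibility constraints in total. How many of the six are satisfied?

Weak (own payoff 436): to t=2.7 gives 1005 − 186×2.7 = 502.8 → profitable ✗; to t=6.3 gives 1584 − 186×6.3 = 412.2 → no gain ✓.
Strong (own payoff 1584 − 44×6.3 = 1306.8): to t=0 gives 436 → no gain ✓; to t=2.7 gives 1005 − 44×2.7 = 886.2 → no gain ✓.
Moderate (own payoff 1005 − 136×2.7 = 637.8): to t=0 gives 436 → no gain ✓; to t=6.3 gives 1584 − 136×6.3 = 727.2 → profitable ✗.
4 of the 6 constraints hold; not an equilibrium.

4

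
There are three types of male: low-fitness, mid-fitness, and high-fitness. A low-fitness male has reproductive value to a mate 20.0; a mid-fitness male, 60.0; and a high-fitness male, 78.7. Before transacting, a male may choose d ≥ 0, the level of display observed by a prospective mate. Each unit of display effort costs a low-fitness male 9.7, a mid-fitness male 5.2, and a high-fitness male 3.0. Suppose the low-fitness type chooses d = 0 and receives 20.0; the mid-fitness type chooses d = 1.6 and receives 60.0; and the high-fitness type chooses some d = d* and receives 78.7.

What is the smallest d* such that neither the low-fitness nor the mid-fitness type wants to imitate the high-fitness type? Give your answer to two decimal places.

Mid-fitness type (on-path payoff 60.0 − 5.2×1.6 = 51.68) won't mimic when 51.68 ≥ 78.7 − 5.2·d*, i.e. d* ≥ 5.20.
Low-fitness type (on-path payoff 20.0) won't mimic when 20.0 ≥ 78.7 − 9.7·d*, i.e. d* ≥ 6.05.
Both must hold, so d* = max(6.05, 5.20) = 6.05. The low-fitness type's constraint binds.

6.05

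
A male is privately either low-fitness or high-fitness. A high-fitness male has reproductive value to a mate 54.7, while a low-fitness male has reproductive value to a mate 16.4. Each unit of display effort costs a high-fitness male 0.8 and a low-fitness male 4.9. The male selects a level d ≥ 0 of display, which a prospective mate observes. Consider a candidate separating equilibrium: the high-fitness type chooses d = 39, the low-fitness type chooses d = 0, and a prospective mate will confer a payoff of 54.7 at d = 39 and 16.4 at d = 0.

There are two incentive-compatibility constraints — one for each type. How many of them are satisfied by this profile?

Low-fitness type: stay at 0 → 16.4; mimic → 54.7 − 4.9 × 39 = -136.4. IC holds (16.4 ≥ -136.4).
High-fitness type: signal → 54.7 − 0.8 × 39 = 23.5; deviate to 0 → 16.4. IC holds (23.5 ≥ 16.4).
2 of 2 constraints hold, so this is a separating equilibrium.

2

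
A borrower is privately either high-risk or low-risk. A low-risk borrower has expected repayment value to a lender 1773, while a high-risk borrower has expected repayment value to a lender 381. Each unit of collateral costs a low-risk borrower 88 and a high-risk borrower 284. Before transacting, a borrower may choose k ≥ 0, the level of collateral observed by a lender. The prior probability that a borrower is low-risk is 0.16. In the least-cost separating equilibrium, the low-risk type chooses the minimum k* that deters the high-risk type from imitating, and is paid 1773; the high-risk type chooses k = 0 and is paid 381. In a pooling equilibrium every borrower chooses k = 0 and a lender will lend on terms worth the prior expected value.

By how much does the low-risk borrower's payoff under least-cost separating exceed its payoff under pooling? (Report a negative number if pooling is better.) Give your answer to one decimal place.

Least-cost separating signal: k* solves 381 = 1773 − 284·k*, so k* = (1773 − 381)/284 ≈ 4.9014.
Low-risk type's separating payoff: 1773 − 88 × k* = 1773 − 88 × (1773 − 381)/284 = 1773 − 122496/284 ≈ 1341.676.
Pooling payoff: 0.16 × 1773 + 0.84 × 381 = 603.72.
Difference: 1341.676 − 603.72 = 737.956, i.e. 738.0 to one decimal place.
The low-risk type prefers to separate.

738.0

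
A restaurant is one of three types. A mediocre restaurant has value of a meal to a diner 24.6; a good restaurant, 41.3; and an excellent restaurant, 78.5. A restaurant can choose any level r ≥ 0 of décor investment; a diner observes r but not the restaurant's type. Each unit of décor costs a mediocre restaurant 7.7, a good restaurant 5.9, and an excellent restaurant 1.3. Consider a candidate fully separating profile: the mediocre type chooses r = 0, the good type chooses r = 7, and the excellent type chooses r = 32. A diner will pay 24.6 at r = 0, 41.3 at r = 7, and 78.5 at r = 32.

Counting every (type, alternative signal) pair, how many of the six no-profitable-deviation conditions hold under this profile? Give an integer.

5

Excellent (own payoff 78.5 − 1.3×32 = 36.9): to r=0 gives 24.6 → no gain ✓; to r=7 gives 41.3 − 1.3×7 = 32.2 → no gain ✓.
Mediocre (own payoff 24.6): to r=7 gives 41.3 − 7.7×7 = -12.6 → no gain ✓; to r=32 gives 78.5 − 7.7×32 = -167.9 → no gain ✓.
Good (own payoff 41.3 − 5.9×7 = 0): to r=0 gives 24.6 → profitable ✗; to r=32 gives 78.5 − 5.9×32 = -110.3 → no gain ✓.
5 of the 6 constraints hold; not an equilibrium.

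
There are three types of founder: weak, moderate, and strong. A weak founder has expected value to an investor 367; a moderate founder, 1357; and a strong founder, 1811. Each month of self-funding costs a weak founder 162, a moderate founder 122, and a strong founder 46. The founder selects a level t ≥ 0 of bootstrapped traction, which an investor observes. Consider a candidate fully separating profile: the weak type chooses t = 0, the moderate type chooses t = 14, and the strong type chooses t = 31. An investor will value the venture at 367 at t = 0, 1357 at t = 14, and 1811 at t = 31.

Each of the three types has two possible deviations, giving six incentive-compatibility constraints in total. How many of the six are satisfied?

4

Strong (own payoff 1811 − 46×31 = 385): to t=0 gives 367 → no gain ✓; to t=14 gives 1357 − 46×14 = 713 → profitable ✗.
Weak (own payoff 367): to t=14 gives 1357 − 162×14 = -911 → no gain ✓; to t=31 gives 1811 − 162×31 = -3211 → no gain ✓.
Moderate (own payoff 1357 − 122×14 = -351): to t=0 gives 367 → profitable ✗; to t=31 gives 1811 − 122×31 = -1971 → no gain ✓.
4 of the 6 constraints hold; not an equilibrium.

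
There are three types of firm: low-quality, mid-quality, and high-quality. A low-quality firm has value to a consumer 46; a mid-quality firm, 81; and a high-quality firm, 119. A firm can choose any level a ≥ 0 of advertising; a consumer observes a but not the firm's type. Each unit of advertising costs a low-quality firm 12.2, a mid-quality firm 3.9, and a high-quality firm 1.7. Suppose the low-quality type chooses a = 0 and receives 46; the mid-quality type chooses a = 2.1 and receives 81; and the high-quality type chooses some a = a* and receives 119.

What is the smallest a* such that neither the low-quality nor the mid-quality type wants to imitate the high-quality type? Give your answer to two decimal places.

11.84

Mid-quality type (on-path payoff 81 − 3.9×2.1 = 72.81) won't mimic when 72.81 ≥ 119 − 3.9·a*, i.e. a* ≥ 11.84.
Low-quality type (on-path payoff 46) won't mimic when 46 ≥ 119 − 12.2·a*, i.e. a* ≥ 5.98.
Both must hold, so a* = max(5.98, 11.84) = 11.84. The mid-quality type's constraint binds.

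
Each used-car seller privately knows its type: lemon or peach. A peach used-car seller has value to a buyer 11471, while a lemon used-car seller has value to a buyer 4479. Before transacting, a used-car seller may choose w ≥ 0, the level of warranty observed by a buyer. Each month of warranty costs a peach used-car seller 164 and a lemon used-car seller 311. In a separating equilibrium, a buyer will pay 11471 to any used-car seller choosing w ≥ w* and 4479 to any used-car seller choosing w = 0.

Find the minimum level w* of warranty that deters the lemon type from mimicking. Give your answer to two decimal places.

A lemon used-car seller choosing w = 0 receives 4479.
Imitating at w* instead would pay 11471 at cost 311·w*, netting 11471 − 311·w*.
Indifference: 4479 = 11471 − 311·w*, so w* = (11471 − 4479) / 311 ≈ 22.48.
At w* the lemon type's incentive constraint just binds; the peach type strictly prefers w* since its per-unit cost is lower.

22.48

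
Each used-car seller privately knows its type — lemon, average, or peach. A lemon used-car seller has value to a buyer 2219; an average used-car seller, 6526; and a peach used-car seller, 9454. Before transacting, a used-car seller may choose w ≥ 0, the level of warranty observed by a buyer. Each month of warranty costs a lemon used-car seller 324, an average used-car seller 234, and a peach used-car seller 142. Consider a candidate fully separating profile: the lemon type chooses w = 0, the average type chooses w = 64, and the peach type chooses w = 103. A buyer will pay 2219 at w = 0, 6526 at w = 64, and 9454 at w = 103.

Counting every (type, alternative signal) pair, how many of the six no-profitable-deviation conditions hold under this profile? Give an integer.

3

Average (own payoff 6526 − 234×64 = -8450): to w=0 gives 2219 → profitable ✗; to w=103 gives 9454 − 234×103 = -14648 → no gain ✓.
Peach (own payoff 9454 − 142×103 = -5172): to w=0 gives 2219 → profitable ✗; to w=64 gives 6526 − 142×64 = -2562 → profitable ✗.
Lemon (own payoff 2219): to w=64 gives 6526 − 324×64 = -14210 → no gain ✓; to w=103 gives 9454 − 324×103 = -23918 → no gain ✓.
3 of the 6 constraints hold; not an equilibrium.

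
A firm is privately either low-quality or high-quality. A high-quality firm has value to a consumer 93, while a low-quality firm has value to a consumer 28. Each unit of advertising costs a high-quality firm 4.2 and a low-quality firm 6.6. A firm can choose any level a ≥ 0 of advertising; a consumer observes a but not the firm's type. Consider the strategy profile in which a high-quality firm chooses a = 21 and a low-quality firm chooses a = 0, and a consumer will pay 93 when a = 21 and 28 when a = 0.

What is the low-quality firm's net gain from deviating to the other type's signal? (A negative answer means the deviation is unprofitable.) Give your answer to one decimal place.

-73.6

Playing a = 0 the low-quality firm receives 28.
Deviating to a = 21 brings payment 93 at cost 6.6 × 21 = 138.6, netting -45.6.
Gain from deviating: -45.6 − 28 = -73.6.
The gain is negative, so the low-quality type's incentive-compatibility constraint is satisfied.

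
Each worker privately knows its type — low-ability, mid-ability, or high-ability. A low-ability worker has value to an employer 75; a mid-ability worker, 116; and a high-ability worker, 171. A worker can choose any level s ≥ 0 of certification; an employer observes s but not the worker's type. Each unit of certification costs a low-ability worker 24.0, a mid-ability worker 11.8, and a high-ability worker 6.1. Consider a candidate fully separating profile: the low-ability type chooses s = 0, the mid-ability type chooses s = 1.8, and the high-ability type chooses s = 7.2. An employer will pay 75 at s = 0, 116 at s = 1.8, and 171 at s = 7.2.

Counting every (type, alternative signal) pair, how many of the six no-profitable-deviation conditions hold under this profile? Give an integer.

High-ability (own payoff 171 − 6.1×7.2 = 127.08): to s=0 gives 75 → no gain ✓; to s=1.8 gives 116 − 6.1×1.8 = 105.02 → no gain ✓.
Mid-ability (own payoff 116 − 11.8×1.8 = 94.76): to s=0 gives 75 → no gain ✓; to s=7.2 gives 171 − 11.8×7.2 = 86.04 → no gain ✓.
Low-ability (own payoff 75): to s=1.8 gives 116 − 24.0×1.8 = 72.8 → no gain ✓; to s=7.2 gives 171 − 24.0×7.2 = -1.8 → no gain ✓.
6 of the 6 constraints hold; this profile is a separating equilibrium.

6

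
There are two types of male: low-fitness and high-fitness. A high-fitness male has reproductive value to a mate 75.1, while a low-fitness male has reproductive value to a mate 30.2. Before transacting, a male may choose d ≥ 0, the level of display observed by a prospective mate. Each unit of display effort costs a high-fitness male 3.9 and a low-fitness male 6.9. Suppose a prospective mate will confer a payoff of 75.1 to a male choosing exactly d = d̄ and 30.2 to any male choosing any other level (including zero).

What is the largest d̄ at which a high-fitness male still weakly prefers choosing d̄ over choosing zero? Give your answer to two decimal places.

Choosing d̄ yields the high-fitness type 75.1 − 3.9·d̄; choosing zero yields 30.2.
The high-fitness type is indifferent at 75.1 − 3.9·d̄ = 30.2, i.e. d̄ = (75.1 − 30.2) / 3.9 ≈ 11.51.
For any d̄ above 11.51 the high-fitness type would rather pool at zero, so separation collapses.

11.51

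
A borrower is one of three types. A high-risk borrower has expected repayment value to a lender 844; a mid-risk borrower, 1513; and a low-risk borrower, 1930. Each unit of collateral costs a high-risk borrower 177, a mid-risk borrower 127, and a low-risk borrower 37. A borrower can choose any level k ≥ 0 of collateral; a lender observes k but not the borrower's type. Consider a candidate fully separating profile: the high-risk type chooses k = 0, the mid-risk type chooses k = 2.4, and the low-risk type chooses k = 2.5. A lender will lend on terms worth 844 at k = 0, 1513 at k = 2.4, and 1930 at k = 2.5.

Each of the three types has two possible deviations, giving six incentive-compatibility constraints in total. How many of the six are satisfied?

3

Low-risk (own payoff 1930 − 37×2.5 = 1837.5): to k=0 gives 844 → no gain ✓; to k=2.4 gives 1513 − 37×2.4 = 1424.2 → no gain ✓.
High-risk (own payoff 844): to k=2.4 gives 1513 − 177×2.4 = 1088.2 → profitable ✗; to k=2.5 gives 1930 − 177×2.5 = 1487.5 → profitable ✗.
Mid-risk (own payoff 1513 − 127×2.4 = 1208.2): to k=0 gives 844 → no gain ✓; to k=2.5 gives 1930 − 127×2.5 = 1612.5 → profitable ✗.
3 of the 6 constraints hold; not an equilibrium.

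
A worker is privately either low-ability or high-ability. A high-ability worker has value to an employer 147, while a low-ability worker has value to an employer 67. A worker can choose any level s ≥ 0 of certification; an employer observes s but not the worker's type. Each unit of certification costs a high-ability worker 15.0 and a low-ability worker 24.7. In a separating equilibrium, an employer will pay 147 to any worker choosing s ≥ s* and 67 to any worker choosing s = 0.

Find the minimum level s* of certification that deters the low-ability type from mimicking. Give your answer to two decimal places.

A low-ability worker choosing s = 0 receives 67.
Imitating at s* instead would pay 147 at cost 24.7·s*, netting 147 − 24.7·s*.
Indifference: 67 = 147 − 24.7·s*, so s* = (147 − 67) / 24.7 ≈ 3.24.
At s* the low-ability type's incentive constraint just binds; the high-ability type strictly prefers s* since its per-unit cost is lower.

3.24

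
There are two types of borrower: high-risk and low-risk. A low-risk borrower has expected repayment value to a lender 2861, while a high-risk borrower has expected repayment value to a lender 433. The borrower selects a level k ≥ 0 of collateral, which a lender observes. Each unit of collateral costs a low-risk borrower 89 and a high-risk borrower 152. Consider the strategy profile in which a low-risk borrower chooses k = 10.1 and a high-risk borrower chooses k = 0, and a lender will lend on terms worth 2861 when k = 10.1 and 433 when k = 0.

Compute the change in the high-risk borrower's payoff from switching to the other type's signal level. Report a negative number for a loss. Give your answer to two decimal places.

Playing k = 0 the high-risk borrower receives 433.
Deviating to k = 10.1 brings payment 2861 at cost 152 × 10.1 = 1535.2, netting 1325.8.
Gain from deviating: 1325.8 − 433 = 892.80.
The gain is positive, so the high-risk type's incentive-compatibility constraint is violated — this profile is not a separating equilibrium.

892.80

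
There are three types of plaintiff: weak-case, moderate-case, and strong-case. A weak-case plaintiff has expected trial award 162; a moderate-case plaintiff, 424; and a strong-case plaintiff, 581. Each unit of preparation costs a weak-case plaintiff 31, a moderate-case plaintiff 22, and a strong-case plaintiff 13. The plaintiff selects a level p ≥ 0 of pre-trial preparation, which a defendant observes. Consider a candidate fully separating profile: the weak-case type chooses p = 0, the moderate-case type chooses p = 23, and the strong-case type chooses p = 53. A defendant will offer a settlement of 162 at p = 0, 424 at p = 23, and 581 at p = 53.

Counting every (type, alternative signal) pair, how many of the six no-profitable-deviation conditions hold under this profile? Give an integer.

Strong-case (own payoff 581 − 13×53 = -108): to p=0 gives 162 → profitable ✗; to p=23 gives 424 − 13×23 = 125 → profitable ✗.
Weak-case (own payoff 162): to p=23 gives 424 − 31×23 = -289 → no gain ✓; to p=53 gives 581 − 31×53 = -1062 → no gain ✓.
Moderate-case (own payoff 424 − 22×23 = -82): to p=0 gives 162 → profitable ✗; to p=53 gives 581 − 22×53 = -585 → no gain ✓.
3 of the 6 constraints hold; not an equilibrium.

3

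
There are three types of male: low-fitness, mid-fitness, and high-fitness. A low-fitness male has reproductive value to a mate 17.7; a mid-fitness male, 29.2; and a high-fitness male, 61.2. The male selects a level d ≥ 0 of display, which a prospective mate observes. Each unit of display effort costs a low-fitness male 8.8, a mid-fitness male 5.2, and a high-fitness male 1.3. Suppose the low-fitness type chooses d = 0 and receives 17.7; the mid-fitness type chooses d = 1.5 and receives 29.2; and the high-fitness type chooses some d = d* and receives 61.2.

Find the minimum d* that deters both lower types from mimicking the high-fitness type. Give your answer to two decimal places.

Mid-fitness type (on-path payoff 29.2 − 5.2×1.5 = 21.4) won't mimic when 21.4 ≥ 61.2 − 5.2·d*, i.e. d* ≥ 7.65.
Low-fitness type (on-path payoff 17.7) won't mimic when 17.7 ≥ 61.2 − 8.8·d*, i.e. d* ≥ 4.94.
Both must hold, so d* = max(4.94, 7.65) = 7.65. The mid-fitness type's constraint binds.

7.65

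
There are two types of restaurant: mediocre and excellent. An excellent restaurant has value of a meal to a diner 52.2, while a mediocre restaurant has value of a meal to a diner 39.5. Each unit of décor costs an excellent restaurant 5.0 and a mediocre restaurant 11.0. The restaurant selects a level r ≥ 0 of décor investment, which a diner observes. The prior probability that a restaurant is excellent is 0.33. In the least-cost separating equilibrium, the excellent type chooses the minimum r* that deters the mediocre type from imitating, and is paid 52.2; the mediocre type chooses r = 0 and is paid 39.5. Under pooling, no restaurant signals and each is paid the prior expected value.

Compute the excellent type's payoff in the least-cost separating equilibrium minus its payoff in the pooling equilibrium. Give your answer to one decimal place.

2.7

Least-cost separating signal: r* solves 39.5 = 52.2 − 11.0·r*, so r* = (52.2 − 39.5)/11.0 ≈ 1.1545.
Excellent type's separating payoff: 52.2 − 5.0 × r* = 52.2 − 5.0 × (52.2 − 39.5)/11.0 = 52.2 − 63.5/11.0 ≈ 46.427.
Pooling payoff: 0.33 × 52.2 + 0.67 × 39.5 = 43.691.
Difference: 46.427 − 43.691 = 2.736, i.e. 2.7 to one decimal place.
The excellent type prefers to separate.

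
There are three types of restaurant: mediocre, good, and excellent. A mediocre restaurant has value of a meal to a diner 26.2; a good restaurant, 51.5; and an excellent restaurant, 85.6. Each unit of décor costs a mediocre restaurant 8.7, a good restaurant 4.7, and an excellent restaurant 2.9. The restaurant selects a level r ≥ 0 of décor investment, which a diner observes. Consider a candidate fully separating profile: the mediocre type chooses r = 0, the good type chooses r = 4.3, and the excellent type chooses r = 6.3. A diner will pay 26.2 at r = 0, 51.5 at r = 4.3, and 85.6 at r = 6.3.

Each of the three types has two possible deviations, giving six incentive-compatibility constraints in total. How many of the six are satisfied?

Good (own payoff 51.5 − 4.7×4.3 = 31.29): to r=0 gives 26.2 → no gain ✓; to r=6.3 gives 85.6 − 4.7×6.3 = 55.99 → profitable ✗.
Excellent (own payoff 85.6 − 2.9×6.3 = 67.33): to r=0 gives 26.2 → no gain ✓; to r=4.3 gives 51.5 − 2.9×4.3 = 39.03 → no gain ✓.
Mediocre (own payoff 26.2): to r=4.3 gives 51.5 − 8.7×4.3 = 14.09 → no gain ✓; to r=6.3 gives 85.6 − 8.7×6.3 = 30.79 → profitable ✗.
4 of the 6 constraints hold; not an equilibrium.

4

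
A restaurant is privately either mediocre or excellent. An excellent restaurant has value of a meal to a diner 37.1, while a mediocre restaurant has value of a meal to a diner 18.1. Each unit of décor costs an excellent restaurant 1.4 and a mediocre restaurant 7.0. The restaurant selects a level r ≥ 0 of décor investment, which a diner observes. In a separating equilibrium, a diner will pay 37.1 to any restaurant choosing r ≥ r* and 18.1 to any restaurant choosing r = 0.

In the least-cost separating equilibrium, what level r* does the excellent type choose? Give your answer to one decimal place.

A mediocre restaurant choosing r = 0 receives 18.1.
Imitating at r* instead would pay 37.1 at cost 7.0·r*, netting 37.1 − 7.0·r*.
Indifference: 18.1 = 37.1 − 7.0·r*, so r* = (37.1 − 18.1) / 7.0 ≈ 2.7.
At r* the mediocre type's incentive constraint just binds; the excellent type strictly prefers r* since its per-unit cost is lower.

2.7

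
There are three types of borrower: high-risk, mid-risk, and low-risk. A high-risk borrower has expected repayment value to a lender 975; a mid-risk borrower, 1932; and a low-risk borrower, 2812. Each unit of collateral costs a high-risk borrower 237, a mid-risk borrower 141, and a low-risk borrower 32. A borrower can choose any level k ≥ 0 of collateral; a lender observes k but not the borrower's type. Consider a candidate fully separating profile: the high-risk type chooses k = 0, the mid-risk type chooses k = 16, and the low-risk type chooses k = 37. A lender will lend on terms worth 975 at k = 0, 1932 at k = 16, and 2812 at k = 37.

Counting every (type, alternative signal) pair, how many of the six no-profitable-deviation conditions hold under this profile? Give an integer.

High-risk (own payoff 975): to k=16 gives 1932 − 237×16 = -1860 → no gain ✓; to k=37 gives 2812 − 237×37 = -5957 → no gain ✓.
Mid-risk (own payoff 1932 − 141×16 = -324): to k=0 gives 975 → profitable ✗; to k=37 gives 2812 − 141×37 = -2405 → no gain ✓.
Low-risk (own payoff 2812 − 32×37 = 1628): to k=0 gives 975 → no gain ✓; to k=16 gives 1932 − 32×16 = 1420 → no gain ✓.
5 of the 6 constraints hold; not an equilibrium.

5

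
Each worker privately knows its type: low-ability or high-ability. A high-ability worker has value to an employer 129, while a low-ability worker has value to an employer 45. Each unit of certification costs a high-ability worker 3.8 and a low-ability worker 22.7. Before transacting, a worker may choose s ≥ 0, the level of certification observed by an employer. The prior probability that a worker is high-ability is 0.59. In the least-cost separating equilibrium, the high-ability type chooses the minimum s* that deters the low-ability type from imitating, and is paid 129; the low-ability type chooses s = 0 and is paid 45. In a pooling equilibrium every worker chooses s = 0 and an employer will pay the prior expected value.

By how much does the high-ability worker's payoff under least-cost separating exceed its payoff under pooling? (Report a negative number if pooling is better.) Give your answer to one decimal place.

20.4

Least-cost separating signal: s* solves 45 = 129 − 22.7·s*, so s* = (129 − 45)/22.7 ≈ 3.7004.
High-ability type's separating payoff: 129 − 3.8 × s* = 129 − 3.8 × (129 − 45)/22.7 = 129 − 319.2/22.7 ≈ 114.938.
Pooling payoff: 0.59 × 129 + 0.41 × 45 = 94.56.
Difference: 114.938 − 94.56 = 20.378, i.e. 20.4 to one decimal place.
The high-ability type prefers to separate.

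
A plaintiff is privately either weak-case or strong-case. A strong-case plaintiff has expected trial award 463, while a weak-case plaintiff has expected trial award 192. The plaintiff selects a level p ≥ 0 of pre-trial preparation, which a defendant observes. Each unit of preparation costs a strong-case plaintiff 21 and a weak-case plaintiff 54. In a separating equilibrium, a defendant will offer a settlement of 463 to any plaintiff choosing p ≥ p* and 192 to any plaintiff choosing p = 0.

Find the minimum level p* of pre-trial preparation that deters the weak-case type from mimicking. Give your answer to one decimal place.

A weak-case plaintiff choosing p = 0 receives 192.
Imitating at p* instead would pay 463 at cost 54·p*, netting 463 − 54·p*.
Indifference: 192 = 463 − 54·p*, so p* = (463 − 192) / 54 ≈ 5.0.
At p* the weak-case type's incentive constraint just binds; the strong-case type strictly prefers p* since its per-unit cost is lower.

5.0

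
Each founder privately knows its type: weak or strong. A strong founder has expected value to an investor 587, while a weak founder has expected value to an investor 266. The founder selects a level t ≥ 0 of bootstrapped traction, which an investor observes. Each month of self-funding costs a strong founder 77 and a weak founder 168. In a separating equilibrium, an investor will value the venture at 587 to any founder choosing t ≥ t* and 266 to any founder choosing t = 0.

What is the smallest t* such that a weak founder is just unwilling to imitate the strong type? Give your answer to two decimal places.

A weak founder choosing t = 0 receives 266.
Imitating at t* instead would pay 587 at cost 168·t*, netting 587 − 168·t*.
Indifference: 266 = 587 − 168·t*, so t* = (587 − 266) / 168 ≈ 1.91.
This is the weak type's binding incentive-compatibility constraint; any t ≥ 1.91 sustains separation on that side.

1.91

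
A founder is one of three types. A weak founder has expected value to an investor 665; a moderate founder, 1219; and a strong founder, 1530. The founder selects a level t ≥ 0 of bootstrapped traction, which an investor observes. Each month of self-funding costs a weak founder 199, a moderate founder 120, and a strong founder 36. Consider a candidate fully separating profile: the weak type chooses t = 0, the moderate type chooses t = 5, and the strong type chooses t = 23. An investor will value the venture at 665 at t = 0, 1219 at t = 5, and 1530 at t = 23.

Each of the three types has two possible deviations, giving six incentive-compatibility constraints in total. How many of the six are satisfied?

Strong (own payoff 1530 − 36×23 = 702): to t=0 gives 665 → no gain ✓; to t=5 gives 1219 − 36×5 = 1039 → profitable ✗.
Weak (own payoff 665): to t=5 gives 1219 − 199×5 = 224 → no gain ✓; to t=23 gives 1530 − 199×23 = -3047 → no gain ✓.
Moderate (own payoff 1219 − 120×5 = 619): to t=0 gives 665 → profitable ✗; to t=23 gives 1530 − 120×23 = -1230 → no gain ✓.
4 of the 6 constraints hold; not an equilibrium.

4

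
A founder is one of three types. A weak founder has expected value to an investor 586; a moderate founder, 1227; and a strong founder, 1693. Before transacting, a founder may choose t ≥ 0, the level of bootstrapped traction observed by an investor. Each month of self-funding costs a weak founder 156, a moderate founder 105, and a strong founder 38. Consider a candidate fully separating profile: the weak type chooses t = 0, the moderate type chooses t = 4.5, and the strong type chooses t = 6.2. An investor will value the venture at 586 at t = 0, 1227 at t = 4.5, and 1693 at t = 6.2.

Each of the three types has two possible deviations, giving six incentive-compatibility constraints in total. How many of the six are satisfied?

Weak (own payoff 586): to t=4.5 gives 1227 − 156×4.5 = 525 → no gain ✓; to t=6.2 gives 1693 − 156×6.2 = 725.8 → profitable ✗.
Moderate (own payoff 1227 − 105×4.5 = 754.5): to t=0 gives 586 → no gain ✓; to t=6.2 gives 1693 − 105×6.2 = 1042 → profitable ✗.
Strong (own payoff 1693 − 38×6.2 = 1457.4): to t=0 gives 586 → no gain ✓; to t=4.5 gives 1227 − 38×4.5 = 1056 → no gain ✓.
4 of the 6 constraints hold; not an equilibrium.

4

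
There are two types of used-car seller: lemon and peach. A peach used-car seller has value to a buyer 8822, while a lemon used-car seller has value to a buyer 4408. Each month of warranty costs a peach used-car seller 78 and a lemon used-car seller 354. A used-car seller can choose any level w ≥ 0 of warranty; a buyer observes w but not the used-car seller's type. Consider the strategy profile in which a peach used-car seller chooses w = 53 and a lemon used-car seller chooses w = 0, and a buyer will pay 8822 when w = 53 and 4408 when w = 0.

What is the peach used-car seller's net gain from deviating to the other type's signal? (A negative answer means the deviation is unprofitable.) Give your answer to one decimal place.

-280.0

Playing w = 53 the peach used-car seller receives 8822 − 78 × 53 = 4688.
Deviating to w = 0 yields 4408 instead.
Gain from deviating: 4408 − 4688 = -280.0.
The gain is negative, so the peach type's incentive-compatibility constraint is satisfied.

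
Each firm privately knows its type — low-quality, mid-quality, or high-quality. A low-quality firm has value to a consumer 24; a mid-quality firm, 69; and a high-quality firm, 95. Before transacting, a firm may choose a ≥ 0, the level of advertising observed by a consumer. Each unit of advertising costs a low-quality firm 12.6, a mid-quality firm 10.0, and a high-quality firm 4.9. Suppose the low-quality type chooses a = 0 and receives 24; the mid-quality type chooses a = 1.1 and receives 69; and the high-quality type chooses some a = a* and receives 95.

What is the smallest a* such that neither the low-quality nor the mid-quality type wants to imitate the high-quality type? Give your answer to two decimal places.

Mid-quality type (on-path payoff 69 − 10.0×1.1 = 58) won't mimic when 58 ≥ 95 − 10.0·a*, i.e. a* ≥ 3.70.
Low-quality type (on-path payoff 24) won't mimic when 24 ≥ 95 − 12.6·a*, i.e. a* ≥ 5.63.
Both must hold, so a* = max(5.63, 3.70) = 5.63. The low-quality type's constraint binds.

5.63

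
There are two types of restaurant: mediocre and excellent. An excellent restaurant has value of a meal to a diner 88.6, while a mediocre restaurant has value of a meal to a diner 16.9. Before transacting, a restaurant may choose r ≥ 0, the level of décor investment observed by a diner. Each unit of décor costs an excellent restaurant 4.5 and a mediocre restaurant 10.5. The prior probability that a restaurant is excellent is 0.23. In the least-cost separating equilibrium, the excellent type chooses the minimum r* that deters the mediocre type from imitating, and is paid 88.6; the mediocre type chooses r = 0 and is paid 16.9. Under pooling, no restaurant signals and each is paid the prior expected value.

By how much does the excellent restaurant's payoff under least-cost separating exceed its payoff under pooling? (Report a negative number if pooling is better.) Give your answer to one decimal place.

24.5

Least-cost separating signal: r* solves 16.9 = 88.6 − 10.5·r*, so r* = (88.6 − 16.9)/10.5 ≈ 6.8286.
Excellent type's separating payoff: 88.6 − 4.5 × r* = 88.6 − 4.5 × (88.6 − 16.9)/10.5 = 88.6 − 322.65/10.5 ≈ 57.871.
Pooling payoff: 0.23 × 88.6 + 0.77 × 16.9 = 33.391.
Difference: 57.871 − 33.391 = 24.48, i.e. 24.5 to one decimal place.
The excellent type prefers to separate.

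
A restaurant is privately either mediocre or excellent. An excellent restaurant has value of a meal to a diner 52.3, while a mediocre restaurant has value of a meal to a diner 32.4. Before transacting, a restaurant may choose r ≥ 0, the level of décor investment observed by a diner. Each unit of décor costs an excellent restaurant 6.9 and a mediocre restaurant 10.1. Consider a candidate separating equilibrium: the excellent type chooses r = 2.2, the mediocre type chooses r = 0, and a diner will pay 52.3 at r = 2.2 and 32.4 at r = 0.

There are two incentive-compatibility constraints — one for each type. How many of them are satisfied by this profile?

2

Excellent type: signal → 52.3 − 6.9 × 2.2 = 37.12; deviate to 0 → 32.4. IC holds (37.12 ≥ 32.4).
Mediocre type: stay at 0 → 32.4; mimic → 52.3 − 10.1 × 2.2 = 30.08. IC holds (32.4 ≥ 30.08).
2 of 2 constraints hold, so this is a separating equilibrium.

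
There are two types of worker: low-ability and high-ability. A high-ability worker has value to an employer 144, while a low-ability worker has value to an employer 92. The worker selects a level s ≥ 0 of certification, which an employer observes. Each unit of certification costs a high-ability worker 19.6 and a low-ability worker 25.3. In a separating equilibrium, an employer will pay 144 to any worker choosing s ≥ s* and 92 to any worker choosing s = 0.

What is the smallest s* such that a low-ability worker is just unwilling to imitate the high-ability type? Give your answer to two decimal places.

A low-ability worker choosing s = 0 receives 92.
Imitating at s* instead would pay 144 at cost 25.3·s*, netting 144 − 25.3·s*.
Indifference: 92 = 144 − 25.3·s*, so s* = (144 − 92) / 25.3 ≈ 2.06.
At s* the low-ability type's incentive constraint just binds; the high-ability type strictly prefers s* since its per-unit cost is lower.

2.06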